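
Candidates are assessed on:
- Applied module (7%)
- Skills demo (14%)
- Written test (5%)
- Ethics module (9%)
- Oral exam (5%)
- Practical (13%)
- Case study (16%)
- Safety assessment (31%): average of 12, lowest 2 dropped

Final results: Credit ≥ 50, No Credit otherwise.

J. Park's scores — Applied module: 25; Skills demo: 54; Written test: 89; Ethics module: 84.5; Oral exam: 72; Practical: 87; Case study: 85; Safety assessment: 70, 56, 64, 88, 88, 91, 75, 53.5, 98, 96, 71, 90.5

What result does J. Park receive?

Safety assessment: drop 53.5, 56 → average of remaining 10 = 831.5/10 = 83.15
Weighted total:
  Applied module 25 × 0.07 = 1.75
  Skills demo 54 × 0.14 = 7.56
  Written test 89 × 0.05 = 4.45
  Ethics module 84.5 × 0.09 = 7.605
  Oral exam 72 × 0.05 = 3.6
  Practical 87 × 0.13 = 11.31
  Case study 85 × 0.16 = 13.6
  Safety assessment 83.15 × 0.31 = 25.7765
Sum = 75.6515
75.6515 ≥ 50 → Credit

Credit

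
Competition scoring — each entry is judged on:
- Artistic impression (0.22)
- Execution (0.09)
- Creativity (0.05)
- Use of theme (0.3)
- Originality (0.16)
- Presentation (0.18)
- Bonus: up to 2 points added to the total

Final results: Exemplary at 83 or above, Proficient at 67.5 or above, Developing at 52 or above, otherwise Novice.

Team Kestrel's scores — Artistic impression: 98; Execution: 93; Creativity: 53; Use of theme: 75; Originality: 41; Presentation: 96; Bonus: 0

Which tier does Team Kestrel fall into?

Proficient

Weighted total:
  Artistic impression 98 × 0.22 = 21.56
  Execution 93 × 0.09 = 8.37
  Creativity 53 × 0.05 = 2.65
  Use of theme 75 × 0.3 = 22.5
  Originality 41 × 0.16 = 6.56
  Presentation 96 × 0.18 = 17.28
Sum = 78.92
Bonus: 78.92 + 0 = 78.92
78.92 is ≥ 67.5 and < 83 → Proficient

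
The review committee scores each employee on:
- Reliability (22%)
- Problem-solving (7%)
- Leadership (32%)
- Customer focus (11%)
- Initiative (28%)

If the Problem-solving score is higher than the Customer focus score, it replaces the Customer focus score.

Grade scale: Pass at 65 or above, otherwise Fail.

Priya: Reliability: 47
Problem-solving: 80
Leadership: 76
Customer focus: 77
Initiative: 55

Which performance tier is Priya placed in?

Problem-solving (80) > Customer focus (77), so Customer focus counts as 80.
Weighted total:
  Reliability 47 × 0.22 = 10.34
  Problem-solving 80 × 0.07 = 5.6
  Leadership 76 × 0.32 = 24.32
  Customer focus 80 × 0.11 = 8.8
  Initiative 55 × 0.28 = 15.4
Sum = 64.46
64.46 < 65 → Fail

Fail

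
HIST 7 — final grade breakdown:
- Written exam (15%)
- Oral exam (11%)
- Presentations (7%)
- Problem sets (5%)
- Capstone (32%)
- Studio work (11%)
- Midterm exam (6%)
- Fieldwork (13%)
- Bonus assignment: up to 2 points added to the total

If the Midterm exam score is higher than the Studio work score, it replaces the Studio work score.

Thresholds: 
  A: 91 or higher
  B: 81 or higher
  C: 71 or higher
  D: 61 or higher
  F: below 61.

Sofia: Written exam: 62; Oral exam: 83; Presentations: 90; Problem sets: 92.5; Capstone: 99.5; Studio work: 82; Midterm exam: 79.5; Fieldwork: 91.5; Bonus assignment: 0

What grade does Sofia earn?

Midterm exam (79.5) ≤ Studio work (82), so Studio work stays at 82.
Weighted total:
  Written exam 62 × 0.15 = 9.3
  Oral exam 83 × 0.11 = 9.13
  Presentations 90 × 0.07 = 6.3
  Problem sets 92.5 × 0.05 = 4.625
  Capstone 99.5 × 0.32 = 31.84
  Studio work 82 × 0.11 = 9.02
  Midterm exam 79.5 × 0.06 = 4.77
  Fieldwork 91.5 × 0.13 = 11.895
Sum = 86.88
Bonus assignment: 86.88 + 0 = 86.88
86.88 is ≥ 81 and < 91 → B

B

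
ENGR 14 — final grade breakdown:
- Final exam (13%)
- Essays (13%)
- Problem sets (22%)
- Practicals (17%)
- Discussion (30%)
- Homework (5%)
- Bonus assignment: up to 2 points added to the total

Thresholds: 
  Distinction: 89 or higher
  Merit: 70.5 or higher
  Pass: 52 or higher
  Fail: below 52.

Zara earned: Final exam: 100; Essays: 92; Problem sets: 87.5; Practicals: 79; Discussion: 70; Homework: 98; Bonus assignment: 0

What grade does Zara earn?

Weighted total:
  Final exam 100 × 0.13 = 13
  Essays 92 × 0.13 = 11.96
  Problem sets 87.5 × 0.22 = 19.25
  Practicals 79 × 0.17 = 13.43
  Discussion 70 × 0.3 = 21
  Homework 98 × 0.05 = 4.9
Sum = 83.54
Bonus assignment: 83.54 + 0 = 83.54
83.54 is ≥ 70.5 and < 89 → Merit

Merit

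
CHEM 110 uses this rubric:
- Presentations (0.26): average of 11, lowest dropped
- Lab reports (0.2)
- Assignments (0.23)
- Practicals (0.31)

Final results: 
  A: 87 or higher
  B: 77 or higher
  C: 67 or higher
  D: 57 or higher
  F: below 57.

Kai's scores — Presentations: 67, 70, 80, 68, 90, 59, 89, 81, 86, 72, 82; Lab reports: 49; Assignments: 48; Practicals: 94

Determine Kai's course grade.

C

Presentations: drop 59 → average of remaining 10 = 785/10 = 78.5
Weighted total:
  Presentations 78.5 × 0.26 = 20.41
  Lab reports 49 × 0.2 = 9.8
  Assignments 48 × 0.23 = 11.04
  Practicals 94 × 0.31 = 29.14
Sum = 70.39
70.39 is ≥ 67 and < 77 → C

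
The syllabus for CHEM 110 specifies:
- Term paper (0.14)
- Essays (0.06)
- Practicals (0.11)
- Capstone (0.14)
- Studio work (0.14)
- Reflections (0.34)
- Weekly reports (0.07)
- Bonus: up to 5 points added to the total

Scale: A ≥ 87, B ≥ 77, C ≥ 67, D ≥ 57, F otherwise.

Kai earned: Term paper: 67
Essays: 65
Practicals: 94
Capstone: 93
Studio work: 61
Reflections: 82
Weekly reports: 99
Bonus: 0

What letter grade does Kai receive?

Weighted total:
  Term paper 67 × 0.14 = 9.38
  Essays 65 × 0.06 = 3.9
  Practicals 94 × 0.11 = 10.34
  Capstone 93 × 0.14 = 13.02
  Studio work 61 × 0.14 = 8.54
  Reflections 82 × 0.34 = 27.88
  Weekly reports 99 × 0.07 = 6.93
Sum = 79.99
Bonus: 79.99 + 0 = 79.99
79.99 is ≥ 77 and < 87 → B

B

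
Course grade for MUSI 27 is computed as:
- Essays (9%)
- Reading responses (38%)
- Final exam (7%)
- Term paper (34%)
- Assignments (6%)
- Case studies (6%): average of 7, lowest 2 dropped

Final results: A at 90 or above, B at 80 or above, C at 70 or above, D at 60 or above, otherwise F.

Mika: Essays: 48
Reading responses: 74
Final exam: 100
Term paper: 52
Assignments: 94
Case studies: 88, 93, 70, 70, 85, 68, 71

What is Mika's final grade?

Case studies: drop 68, 70 → average of remaining 5 = 407/5 = 81.4
Weighted total:
  Essays 48 × 0.09 = 4.32
  Reading responses 74 × 0.38 = 28.12
  Final exam 100 × 0.07 = 7
  Term paper 52 × 0.34 = 17.68
  Assignments 94 × 0.06 = 5.64
  Case studies 81.4 × 0.06 = 4.884
Sum = 67.644
67.644 is ≥ 60 and < 70 → D

D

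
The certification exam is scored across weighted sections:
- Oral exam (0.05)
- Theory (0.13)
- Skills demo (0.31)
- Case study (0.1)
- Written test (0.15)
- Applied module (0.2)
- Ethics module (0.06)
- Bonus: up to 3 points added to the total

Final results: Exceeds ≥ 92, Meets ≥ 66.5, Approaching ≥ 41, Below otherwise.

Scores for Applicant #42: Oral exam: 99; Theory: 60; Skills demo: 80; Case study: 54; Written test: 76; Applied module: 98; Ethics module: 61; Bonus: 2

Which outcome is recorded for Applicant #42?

Weighted total:
  Oral exam 99 × 0.05 = 4.95
  Theory 60 × 0.13 = 7.8
  Skills demo 80 × 0.31 = 24.8
  Case study 54 × 0.1 = 5.4
  Written test 76 × 0.15 = 11.4
  Applied module 98 × 0.2 = 19.6
  Ethics module 61 × 0.06 = 3.66
Sum = 77.61
Bonus: 77.61 + 2 = 79.61
79.61 is ≥ 66.5 and < 92 → Meets

Meets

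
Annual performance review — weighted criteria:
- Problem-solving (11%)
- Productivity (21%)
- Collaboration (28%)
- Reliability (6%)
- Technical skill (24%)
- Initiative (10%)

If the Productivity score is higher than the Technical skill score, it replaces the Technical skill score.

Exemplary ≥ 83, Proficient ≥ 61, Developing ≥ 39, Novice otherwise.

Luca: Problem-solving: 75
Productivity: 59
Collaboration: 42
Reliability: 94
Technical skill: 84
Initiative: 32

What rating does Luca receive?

Proficient

Productivity (59) ≤ Technical skill (84), so Technical skill stays at 84.
Weighted total:
  Problem-solving 75 × 0.11 = 8.25
  Productivity 59 × 0.21 = 12.39
  Collaboration 42 × 0.28 = 11.76
  Reliability 94 × 0.06 = 5.64
  Technical skill 84 × 0.24 = 20.16
  Initiative 32 × 0.1 = 3.2
Sum = 61.4
61.4 is ≥ 61 and < 83 → Proficient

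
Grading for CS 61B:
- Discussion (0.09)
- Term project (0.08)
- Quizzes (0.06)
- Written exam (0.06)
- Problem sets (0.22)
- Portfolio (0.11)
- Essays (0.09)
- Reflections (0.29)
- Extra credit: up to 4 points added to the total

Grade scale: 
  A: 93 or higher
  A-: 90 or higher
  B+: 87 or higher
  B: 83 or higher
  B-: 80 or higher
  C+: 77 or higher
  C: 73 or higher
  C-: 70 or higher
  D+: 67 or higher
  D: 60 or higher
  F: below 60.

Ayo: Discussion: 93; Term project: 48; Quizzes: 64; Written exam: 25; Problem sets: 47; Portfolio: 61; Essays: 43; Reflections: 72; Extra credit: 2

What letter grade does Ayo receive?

Weighted total:
  Discussion 93 × 0.09 = 8.37
  Term project 48 × 0.08 = 3.84
  Quizzes 64 × 0.06 = 3.84
  Written exam 25 × 0.06 = 1.5
  Problem sets 47 × 0.22 = 10.34
  Portfolio 61 × 0.11 = 6.71
  Essays 43 × 0.09 = 3.87
  Reflections 72 × 0.29 = 20.88
Sum = 59.35
Extra credit: 59.35 + 2 = 61.35
61.35 is ≥ 60 and < 67 → D

D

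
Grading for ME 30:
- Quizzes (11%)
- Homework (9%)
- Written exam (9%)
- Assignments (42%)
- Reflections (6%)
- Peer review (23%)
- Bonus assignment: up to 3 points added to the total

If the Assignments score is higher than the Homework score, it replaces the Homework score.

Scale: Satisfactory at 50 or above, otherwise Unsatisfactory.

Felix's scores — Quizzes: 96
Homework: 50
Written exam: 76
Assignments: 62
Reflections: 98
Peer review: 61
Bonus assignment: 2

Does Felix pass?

Assignments (62) > Homework (50), so Homework counts as 62.
Weighted total:
  Quizzes 96 × 0.11 = 10.56
  Homework 62 × 0.09 = 5.58
  Written exam 76 × 0.09 = 6.84
  Assignments 62 × 0.42 = 26.04
  Reflections 98 × 0.06 = 5.88
  Peer review 61 × 0.23 = 14.03
Sum = 68.93
Bonus assignment: 68.93 + 2 = 70.93
70.93 ≥ 50 → Satisfactory

Satisfactory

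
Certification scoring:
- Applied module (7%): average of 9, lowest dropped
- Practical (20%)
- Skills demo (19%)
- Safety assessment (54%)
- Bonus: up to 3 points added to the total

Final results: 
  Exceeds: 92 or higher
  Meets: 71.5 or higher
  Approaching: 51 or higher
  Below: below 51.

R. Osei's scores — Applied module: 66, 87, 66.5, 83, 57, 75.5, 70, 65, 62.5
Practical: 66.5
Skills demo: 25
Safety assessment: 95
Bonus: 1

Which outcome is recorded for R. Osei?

Meets

Applied module: drop 57 → average of remaining 8 = 575.5/8 = 71.9375
Weighted total:
  Applied module 71.9375 × 0.07 = 5.035625
  Practical 66.5 × 0.2 = 13.3
  Skills demo 25 × 0.19 = 4.75
  Safety assessment 95 × 0.54 = 51.3
Sum = 74.385625
Bonus: 74.385625 + 1 = 75.385625
75.385625 is ≥ 71.5 and < 92 → Meets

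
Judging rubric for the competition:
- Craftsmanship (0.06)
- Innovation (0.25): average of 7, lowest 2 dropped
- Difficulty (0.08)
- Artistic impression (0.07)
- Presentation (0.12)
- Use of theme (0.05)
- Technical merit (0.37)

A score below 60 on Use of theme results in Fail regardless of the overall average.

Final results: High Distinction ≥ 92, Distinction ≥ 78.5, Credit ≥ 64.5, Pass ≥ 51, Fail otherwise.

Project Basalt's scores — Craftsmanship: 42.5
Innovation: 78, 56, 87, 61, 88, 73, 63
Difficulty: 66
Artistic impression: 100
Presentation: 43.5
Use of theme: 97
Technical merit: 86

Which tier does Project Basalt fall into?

Credit

Innovation: drop 56, 61 → average of remaining 5 = 389/5 = 77.8
Use of theme score 97 ≥ 60: minimum met.
Weighted total:
  Craftsmanship 42.5 × 0.06 = 2.55
  Innovation 77.8 × 0.25 = 19.45
  Difficulty 66 × 0.08 = 5.28
  Artistic impression 100 × 0.07 = 7
  Presentation 43.5 × 0.12 = 5.22
  Use of theme 97 × 0.05 = 4.85
  Technical merit 86 × 0.37 = 31.82
Sum = 76.17
76.17 is ≥ 64.5 and < 78.5 → Credit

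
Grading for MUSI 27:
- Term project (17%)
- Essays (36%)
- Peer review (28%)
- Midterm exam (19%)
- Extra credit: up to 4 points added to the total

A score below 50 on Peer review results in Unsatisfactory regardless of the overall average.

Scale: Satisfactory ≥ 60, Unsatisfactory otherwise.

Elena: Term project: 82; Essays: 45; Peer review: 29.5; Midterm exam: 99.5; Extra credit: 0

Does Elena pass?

Peer review score 29.5 < 50: minimum not met.
Weighted total:
  Term project 82 × 0.17 = 13.94
  Essays 45 × 0.36 = 16.2
  Peer review 29.5 × 0.28 = 8.26
  Midterm exam 99.5 × 0.19 = 18.905
Sum = 57.305
Extra credit: 57.305 + 0 = 57.305
Because the Peer review minimum was not met, the result is Unsatisfactory.

Unsatisfactory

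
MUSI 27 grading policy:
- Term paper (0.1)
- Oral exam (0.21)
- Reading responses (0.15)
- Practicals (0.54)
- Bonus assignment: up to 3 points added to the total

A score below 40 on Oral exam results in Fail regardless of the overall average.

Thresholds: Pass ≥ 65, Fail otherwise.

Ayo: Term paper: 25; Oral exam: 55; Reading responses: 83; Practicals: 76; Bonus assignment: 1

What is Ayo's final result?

Pass

Oral exam score 55 ≥ 40: minimum met.
Weighted total:
  Term paper 25 × 0.1 = 2.5
  Oral exam 55 × 0.21 = 11.55
  Reading responses 83 × 0.15 = 12.45
  Practicals 76 × 0.54 = 41.04
Sum = 67.54
Bonus assignment: 67.54 + 1 = 68.54
68.54 ≥ 65 → Pass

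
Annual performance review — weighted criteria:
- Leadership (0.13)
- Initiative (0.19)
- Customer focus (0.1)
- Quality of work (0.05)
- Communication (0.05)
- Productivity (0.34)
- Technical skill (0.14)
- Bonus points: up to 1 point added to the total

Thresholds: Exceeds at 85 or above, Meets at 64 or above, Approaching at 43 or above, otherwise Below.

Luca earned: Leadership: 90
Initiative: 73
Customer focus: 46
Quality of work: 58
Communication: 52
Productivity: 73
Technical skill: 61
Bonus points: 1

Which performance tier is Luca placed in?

Meets

Weighted total:
  Leadership 90 × 0.13 = 11.7
  Initiative 73 × 0.19 = 13.87
  Customer focus 46 × 0.1 = 4.6
  Quality of work 58 × 0.05 = 2.9
  Communication 52 × 0.05 = 2.6
  Productivity 73 × 0.34 = 24.82
  Technical skill 61 × 0.14 = 8.54
Sum = 69.03
Bonus points: 69.03 + 1 = 70.03
70.03 is ≥ 64 and < 85 → Meets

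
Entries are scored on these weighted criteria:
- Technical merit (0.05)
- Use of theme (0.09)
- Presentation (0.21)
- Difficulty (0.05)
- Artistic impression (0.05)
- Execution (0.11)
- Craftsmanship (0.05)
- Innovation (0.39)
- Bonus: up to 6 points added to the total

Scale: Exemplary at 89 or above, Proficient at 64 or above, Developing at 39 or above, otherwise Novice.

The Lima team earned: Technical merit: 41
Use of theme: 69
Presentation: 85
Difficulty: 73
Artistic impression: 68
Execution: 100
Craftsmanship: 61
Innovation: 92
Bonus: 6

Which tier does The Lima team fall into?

Exemplary

Weighted total:
  Technical merit 41 × 0.05 = 2.05
  Use of theme 69 × 0.09 = 6.21
  Presentation 85 × 0.21 = 17.85
  Difficulty 73 × 0.05 = 3.65
  Artistic impression 68 × 0.05 = 3.4
  Execution 100 × 0.11 = 11
  Craftsmanship 61 × 0.05 = 3.05
  Innovation 92 × 0.39 = 35.88
Sum = 83.09
Bonus: 83.09 + 6 = 89.09
89.09 ≥ 89 → Exemplary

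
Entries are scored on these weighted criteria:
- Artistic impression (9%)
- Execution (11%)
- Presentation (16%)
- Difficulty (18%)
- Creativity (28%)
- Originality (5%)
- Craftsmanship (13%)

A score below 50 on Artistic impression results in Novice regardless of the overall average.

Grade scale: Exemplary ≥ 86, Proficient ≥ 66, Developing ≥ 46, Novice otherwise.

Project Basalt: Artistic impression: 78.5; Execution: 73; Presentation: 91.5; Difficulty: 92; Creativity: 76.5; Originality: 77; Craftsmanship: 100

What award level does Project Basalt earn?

Artistic impression score 78.5 ≥ 50: minimum met.
Weighted total:
  Artistic impression 78.5 × 0.09 = 7.065
  Execution 73 × 0.11 = 8.03
  Presentation 91.5 × 0.16 = 14.64
  Difficulty 92 × 0.18 = 16.56
  Creativity 76.5 × 0.28 = 21.42
  Originality 77 × 0.05 = 3.85
  Craftsmanship 100 × 0.13 = 13
Sum = 84.565
84.565 is ≥ 66 and < 86 → Proficient

Proficient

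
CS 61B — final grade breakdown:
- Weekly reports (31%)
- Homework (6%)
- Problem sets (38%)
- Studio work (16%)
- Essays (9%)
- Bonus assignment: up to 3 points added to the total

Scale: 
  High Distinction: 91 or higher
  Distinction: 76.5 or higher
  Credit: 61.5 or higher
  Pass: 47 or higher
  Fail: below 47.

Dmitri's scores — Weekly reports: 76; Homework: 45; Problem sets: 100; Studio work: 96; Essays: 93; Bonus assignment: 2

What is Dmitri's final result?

Weighted total:
  Weekly reports 76 × 0.31 = 23.56
  Homework 45 × 0.06 = 2.7
  Problem sets 100 × 0.38 = 38
  Studio work 96 × 0.16 = 15.36
  Essays 93 × 0.09 = 8.37
Sum = 87.99
Bonus assignment: 87.99 + 2 = 89.99
89.99 is ≥ 76.5 and < 91 → Distinction

Distinction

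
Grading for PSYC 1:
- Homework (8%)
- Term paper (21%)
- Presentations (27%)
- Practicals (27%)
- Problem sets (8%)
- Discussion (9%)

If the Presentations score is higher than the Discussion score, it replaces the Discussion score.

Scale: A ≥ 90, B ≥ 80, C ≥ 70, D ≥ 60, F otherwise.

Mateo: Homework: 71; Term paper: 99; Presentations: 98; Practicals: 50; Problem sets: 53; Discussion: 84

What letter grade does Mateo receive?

C

Presentations (98) > Discussion (84), so Discussion counts as 98.
Weighted total:
  Homework 71 × 0.08 = 5.68
  Term paper 99 × 0.21 = 20.79
  Presentations 98 × 0.27 = 26.46
  Practicals 50 × 0.27 = 13.5
  Problem sets 53 × 0.08 = 4.24
  Discussion 98 × 0.09 = 8.82
Sum = 79.49
79.49 is ≥ 70 and < 80 → C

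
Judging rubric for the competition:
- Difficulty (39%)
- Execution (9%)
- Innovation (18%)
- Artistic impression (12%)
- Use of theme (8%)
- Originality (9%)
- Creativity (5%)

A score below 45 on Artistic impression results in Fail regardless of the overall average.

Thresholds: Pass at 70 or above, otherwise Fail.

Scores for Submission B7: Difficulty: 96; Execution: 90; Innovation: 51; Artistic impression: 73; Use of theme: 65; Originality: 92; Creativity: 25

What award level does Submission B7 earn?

Artistic impression score 73 ≥ 45: minimum met.
Weighted total:
  Difficulty 96 × 0.39 = 37.44
  Execution 90 × 0.09 = 8.1
  Innovation 51 × 0.18 = 9.18
  Artistic impression 73 × 0.12 = 8.76
  Use of theme 65 × 0.08 = 5.2
  Originality 92 × 0.09 = 8.28
  Creativity 25 × 0.05 = 1.25
Sum = 78.21
78.21 ≥ 70 → Pass

Pass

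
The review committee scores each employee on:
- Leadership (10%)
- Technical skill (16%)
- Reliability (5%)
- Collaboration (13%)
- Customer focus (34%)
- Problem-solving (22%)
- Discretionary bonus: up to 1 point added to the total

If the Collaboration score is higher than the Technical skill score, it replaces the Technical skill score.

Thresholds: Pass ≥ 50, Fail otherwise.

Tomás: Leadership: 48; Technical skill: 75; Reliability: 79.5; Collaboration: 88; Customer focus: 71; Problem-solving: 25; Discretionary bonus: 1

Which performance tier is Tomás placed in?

Collaboration (88) > Technical skill (75), so Technical skill counts as 88.
Weighted total:
  Leadership 48 × 0.1 = 4.8
  Technical skill 88 × 0.16 = 14.08
  Reliability 79.5 × 0.05 = 3.975
  Collaboration 88 × 0.13 = 11.44
  Customer focus 71 × 0.34 = 24.14
  Problem-solving 25 × 0.22 = 5.5
Sum = 63.935
Discretionary bonus: 63.935 + 1 = 64.935
64.935 ≥ 50 → Pass

Pass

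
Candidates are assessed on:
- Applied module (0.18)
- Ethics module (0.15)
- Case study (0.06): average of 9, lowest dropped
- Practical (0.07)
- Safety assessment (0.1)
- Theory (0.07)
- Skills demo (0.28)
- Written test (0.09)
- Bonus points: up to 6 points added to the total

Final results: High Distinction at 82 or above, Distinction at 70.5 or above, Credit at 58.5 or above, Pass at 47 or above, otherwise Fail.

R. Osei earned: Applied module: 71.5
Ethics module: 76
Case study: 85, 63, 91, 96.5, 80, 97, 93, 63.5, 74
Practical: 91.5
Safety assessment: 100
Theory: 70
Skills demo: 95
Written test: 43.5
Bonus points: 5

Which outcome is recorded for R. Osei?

Case study: drop 63 → average of remaining 8 = 680/8 = 85
Weighted total:
  Applied module 71.5 × 0.18 = 12.87
  Ethics module 76 × 0.15 = 11.4
  Case study 85 × 0.06 = 5.1
  Practical 91.5 × 0.07 = 6.405
  Safety assessment 100 × 0.1 = 10
  Theory 70 × 0.07 = 4.9
  Skills demo 95 × 0.28 = 26.6
  Written test 43.5 × 0.09 = 3.915
Sum = 81.19
Bonus points: 81.19 + 5 = 86.19
86.19 ≥ 82 → High Distinction

High Distinction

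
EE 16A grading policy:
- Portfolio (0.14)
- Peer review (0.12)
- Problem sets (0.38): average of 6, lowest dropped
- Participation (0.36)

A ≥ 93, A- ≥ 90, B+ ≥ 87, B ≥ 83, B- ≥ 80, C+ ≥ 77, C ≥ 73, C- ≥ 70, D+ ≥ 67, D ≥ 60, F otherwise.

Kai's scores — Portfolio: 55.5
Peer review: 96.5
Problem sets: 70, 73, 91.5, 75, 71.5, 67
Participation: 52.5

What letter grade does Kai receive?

D+

Problem sets: drop 67 → average of remaining 5 = 381/5 = 76.2
Weighted total:
  Portfolio 55.5 × 0.14 = 7.77
  Peer review 96.5 × 0.12 = 11.58
  Problem sets 76.2 × 0.38 = 28.956
  Participation 52.5 × 0.36 = 18.9
Sum = 67.206
67.206 is ≥ 67 and < 70 → D+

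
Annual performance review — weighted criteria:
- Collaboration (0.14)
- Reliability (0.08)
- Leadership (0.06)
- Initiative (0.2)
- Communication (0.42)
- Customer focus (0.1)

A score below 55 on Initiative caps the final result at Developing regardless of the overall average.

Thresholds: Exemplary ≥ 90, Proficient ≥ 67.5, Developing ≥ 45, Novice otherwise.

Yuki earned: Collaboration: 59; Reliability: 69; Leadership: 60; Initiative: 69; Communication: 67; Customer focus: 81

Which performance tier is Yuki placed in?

Developing

Initiative score 69 ≥ 55: minimum met.
Weighted total:
  Collaboration 59 × 0.14 = 8.26
  Reliability 69 × 0.08 = 5.52
  Leadership 60 × 0.06 = 3.6
  Initiative 69 × 0.2 = 13.8
  Communication 67 × 0.42 = 28.14
  Customer focus 81 × 0.1 = 8.1
Sum = 67.42
67.42 is ≥ 45 and < 67.5 → Developing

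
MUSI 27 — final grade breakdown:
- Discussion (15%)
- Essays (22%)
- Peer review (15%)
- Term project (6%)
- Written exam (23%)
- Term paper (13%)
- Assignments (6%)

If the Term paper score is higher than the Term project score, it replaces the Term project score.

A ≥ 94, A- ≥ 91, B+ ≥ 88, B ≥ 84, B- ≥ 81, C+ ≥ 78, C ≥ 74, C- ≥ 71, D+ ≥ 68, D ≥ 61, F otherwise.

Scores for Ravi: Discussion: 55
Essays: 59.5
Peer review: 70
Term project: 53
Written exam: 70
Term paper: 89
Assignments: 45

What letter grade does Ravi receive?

Term paper (89) > Term project (53), so Term project counts as 89.
Weighted total:
  Discussion 55 × 0.15 = 8.25
  Essays 59.5 × 0.22 = 13.09
  Peer review 70 × 0.15 = 10.5
  Term project 89 × 0.06 = 5.34
  Written exam 70 × 0.23 = 16.1
  Term paper 89 × 0.13 = 11.57
  Assignments 45 × 0.06 = 2.7
Sum = 67.55
67.55 is ≥ 61 and < 68 → D

D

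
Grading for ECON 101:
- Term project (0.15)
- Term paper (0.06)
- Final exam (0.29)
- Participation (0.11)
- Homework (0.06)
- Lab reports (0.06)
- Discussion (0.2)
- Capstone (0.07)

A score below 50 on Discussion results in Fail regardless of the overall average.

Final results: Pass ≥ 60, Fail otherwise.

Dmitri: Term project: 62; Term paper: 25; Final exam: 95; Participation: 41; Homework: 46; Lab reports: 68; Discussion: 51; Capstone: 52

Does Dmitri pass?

Pass

Discussion score 51 ≥ 50: minimum met.
Weighted total:
  Term project 62 × 0.15 = 9.3
  Term paper 25 × 0.06 = 1.5
  Final exam 95 × 0.29 = 27.55
  Participation 41 × 0.11 = 4.51
  Homework 46 × 0.06 = 2.76
  Lab reports 68 × 0.06 = 4.08
  Discussion 51 × 0.2 = 10.2
  Capstone 52 × 0.07 = 3.64
Sum = 63.54
63.54 ≥ 60 → Pass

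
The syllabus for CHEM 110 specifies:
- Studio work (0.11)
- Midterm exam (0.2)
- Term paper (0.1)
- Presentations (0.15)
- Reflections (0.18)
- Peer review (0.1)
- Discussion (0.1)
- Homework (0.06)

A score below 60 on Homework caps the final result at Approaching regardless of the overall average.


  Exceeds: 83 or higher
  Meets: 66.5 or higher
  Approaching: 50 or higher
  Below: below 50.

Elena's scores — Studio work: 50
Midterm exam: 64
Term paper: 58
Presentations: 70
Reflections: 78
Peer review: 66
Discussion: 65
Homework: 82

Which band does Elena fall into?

Homework score 82 ≥ 60: minimum met.
Weighted total:
  Studio work 50 × 0.11 = 5.5
  Midterm exam 64 × 0.2 = 12.8
  Term paper 58 × 0.1 = 5.8
  Presentations 70 × 0.15 = 10.5
  Reflections 78 × 0.18 = 14.04
  Peer review 66 × 0.1 = 6.6
  Discussion 65 × 0.1 = 6.5
  Homework 82 × 0.06 = 4.92
Sum = 66.66
66.66 is ≥ 66.5 and < 83 → Meets

Meets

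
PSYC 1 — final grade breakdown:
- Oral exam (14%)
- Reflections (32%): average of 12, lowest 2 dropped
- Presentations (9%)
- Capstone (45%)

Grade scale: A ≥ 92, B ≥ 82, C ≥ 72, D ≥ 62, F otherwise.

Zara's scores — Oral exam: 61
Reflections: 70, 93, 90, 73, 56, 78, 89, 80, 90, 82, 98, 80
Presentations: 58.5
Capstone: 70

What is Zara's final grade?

Reflections: drop 56, 70 → average of remaining 10 = 853/10 = 85.3
Weighted total:
  Oral exam 61 × 0.14 = 8.54
  Reflections 85.3 × 0.32 = 27.296
  Presentations 58.5 × 0.09 = 5.265
  Capstone 70 × 0.45 = 31.5
Sum = 72.601
72.601 is ≥ 72 and < 82 → C

C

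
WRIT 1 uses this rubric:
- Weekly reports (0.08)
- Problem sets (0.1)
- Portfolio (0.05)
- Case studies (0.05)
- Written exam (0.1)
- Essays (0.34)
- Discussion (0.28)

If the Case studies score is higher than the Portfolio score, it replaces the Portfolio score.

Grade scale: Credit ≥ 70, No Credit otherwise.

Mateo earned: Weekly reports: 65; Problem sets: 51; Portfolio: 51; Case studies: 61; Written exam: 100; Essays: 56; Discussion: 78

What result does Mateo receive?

Case studies (61) > Portfolio (51), so Portfolio counts as 61.
Weighted total:
  Weekly reports 65 × 0.08 = 5.2
  Problem sets 51 × 0.1 = 5.1
  Portfolio 61 × 0.05 = 3.05
  Case studies 61 × 0.05 = 3.05
  Written exam 100 × 0.1 = 10
  Essays 56 × 0.34 = 19.04
  Discussion 78 × 0.28 = 21.84
Sum = 67.28
67.28 < 70 → No Credit

No Credit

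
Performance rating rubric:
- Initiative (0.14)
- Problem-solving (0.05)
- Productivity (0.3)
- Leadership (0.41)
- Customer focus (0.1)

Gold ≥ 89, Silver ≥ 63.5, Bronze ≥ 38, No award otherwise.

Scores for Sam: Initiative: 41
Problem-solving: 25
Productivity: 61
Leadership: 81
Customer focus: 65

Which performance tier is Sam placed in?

Weighted total:
  Initiative 41 × 0.14 = 5.74
  Problem-solving 25 × 0.05 = 1.25
  Productivity 61 × 0.3 = 18.3
  Leadership 81 × 0.41 = 33.21
  Customer focus 65 × 0.1 = 6.5
Sum = 65
65 is ≥ 63.5 and < 89 → Silver

Silver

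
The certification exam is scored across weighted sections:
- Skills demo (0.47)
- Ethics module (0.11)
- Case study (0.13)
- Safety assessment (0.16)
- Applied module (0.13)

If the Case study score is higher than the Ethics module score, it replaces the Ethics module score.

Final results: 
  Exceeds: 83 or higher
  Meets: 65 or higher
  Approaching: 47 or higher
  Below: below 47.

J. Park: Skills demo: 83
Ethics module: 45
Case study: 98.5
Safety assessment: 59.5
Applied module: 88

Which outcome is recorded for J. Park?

Case study (98.5) > Ethics module (45), so Ethics module counts as 98.5.
Weighted total:
  Skills demo 83 × 0.47 = 39.01
  Ethics module 98.5 × 0.11 = 10.835
  Case study 98.5 × 0.13 = 12.805
  Safety assessment 59.5 × 0.16 = 9.52
  Applied module 88 × 0.13 = 11.44
Sum = 83.61
83.61 ≥ 83 → Exceeds

Exceeds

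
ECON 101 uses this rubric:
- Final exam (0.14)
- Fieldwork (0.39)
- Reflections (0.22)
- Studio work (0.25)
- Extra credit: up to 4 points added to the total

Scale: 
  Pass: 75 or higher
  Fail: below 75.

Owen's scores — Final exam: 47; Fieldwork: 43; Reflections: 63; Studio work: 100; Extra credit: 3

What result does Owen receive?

Weighted total:
  Final exam 47 × 0.14 = 6.58
  Fieldwork 43 × 0.39 = 16.77
  Reflections 63 × 0.22 = 13.86
  Studio work 100 × 0.25 = 25
Sum = 62.21
Extra credit: 62.21 + 3 = 65.21
65.21 < 75 → Fail

Fail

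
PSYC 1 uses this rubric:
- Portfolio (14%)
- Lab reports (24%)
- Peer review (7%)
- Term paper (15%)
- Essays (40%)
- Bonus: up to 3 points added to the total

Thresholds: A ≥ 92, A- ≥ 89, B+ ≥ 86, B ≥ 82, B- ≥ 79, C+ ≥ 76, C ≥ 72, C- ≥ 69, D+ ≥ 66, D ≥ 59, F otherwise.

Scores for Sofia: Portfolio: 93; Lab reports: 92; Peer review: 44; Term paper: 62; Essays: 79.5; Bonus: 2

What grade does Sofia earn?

B-

Weighted total:
  Portfolio 93 × 0.14 = 13.02
  Lab reports 92 × 0.24 = 22.08
  Peer review 44 × 0.07 = 3.08
  Term paper 62 × 0.15 = 9.3
  Essays 79.5 × 0.4 = 31.8
Sum = 79.28
Bonus: 79.28 + 2 = 81.28
81.28 is ≥ 79 and < 82 → B-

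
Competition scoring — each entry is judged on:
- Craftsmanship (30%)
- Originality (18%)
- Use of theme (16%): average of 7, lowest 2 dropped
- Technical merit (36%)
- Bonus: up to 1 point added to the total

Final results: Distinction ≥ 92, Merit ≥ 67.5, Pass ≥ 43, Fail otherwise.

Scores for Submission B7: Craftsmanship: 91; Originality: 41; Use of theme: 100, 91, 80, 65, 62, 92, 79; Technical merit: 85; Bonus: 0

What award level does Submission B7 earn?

Use of theme: drop 62, 65 → average of remaining 5 = 442/5 = 88.4
Weighted total:
  Craftsmanship 91 × 0.3 = 27.3
  Originality 41 × 0.18 = 7.38
  Use of theme 88.4 × 0.16 = 14.144
  Technical merit 85 × 0.36 = 30.6
Sum = 79.424
Bonus: 79.424 + 0 = 79.424
79.424 is ≥ 67.5 and < 92 → Merit

Merit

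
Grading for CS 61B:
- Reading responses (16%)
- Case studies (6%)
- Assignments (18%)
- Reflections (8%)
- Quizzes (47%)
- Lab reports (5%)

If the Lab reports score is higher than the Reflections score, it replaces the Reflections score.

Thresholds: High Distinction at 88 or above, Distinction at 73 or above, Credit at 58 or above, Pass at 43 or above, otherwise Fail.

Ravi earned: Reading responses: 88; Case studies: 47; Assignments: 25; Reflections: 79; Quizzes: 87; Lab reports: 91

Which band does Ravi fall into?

Lab reports (91) > Reflections (79), so Reflections counts as 91.
Weighted total:
  Reading responses 88 × 0.16 = 14.08
  Case studies 47 × 0.06 = 2.82
  Assignments 25 × 0.18 = 4.5
  Reflections 91 × 0.08 = 7.28
  Quizzes 87 × 0.47 = 40.89
  Lab reports 91 × 0.05 = 4.55
Sum = 74.12
74.12 is ≥ 73 and < 88 → Distinction

Distinction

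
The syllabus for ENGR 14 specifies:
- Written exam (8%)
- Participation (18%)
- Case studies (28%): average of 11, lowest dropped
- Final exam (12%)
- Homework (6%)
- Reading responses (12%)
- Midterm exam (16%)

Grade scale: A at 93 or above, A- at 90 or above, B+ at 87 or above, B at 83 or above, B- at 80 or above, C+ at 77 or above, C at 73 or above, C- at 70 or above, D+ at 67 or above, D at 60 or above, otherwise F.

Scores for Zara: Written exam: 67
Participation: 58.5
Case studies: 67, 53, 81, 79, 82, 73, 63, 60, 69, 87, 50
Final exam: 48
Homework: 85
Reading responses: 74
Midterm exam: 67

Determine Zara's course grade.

Case studies: drop 50 → average of remaining 10 = 714/10 = 71.4
Weighted total:
  Written exam 67 × 0.08 = 5.36
  Participation 58.5 × 0.18 = 10.53
  Case studies 71.4 × 0.28 = 19.992
  Final exam 48 × 0.12 = 5.76
  Homework 85 × 0.06 = 5.1
  Reading responses 74 × 0.12 = 8.88
  Midterm exam 67 × 0.16 = 10.72
Sum = 66.342
66.342 is ≥ 60 and < 67 → D

D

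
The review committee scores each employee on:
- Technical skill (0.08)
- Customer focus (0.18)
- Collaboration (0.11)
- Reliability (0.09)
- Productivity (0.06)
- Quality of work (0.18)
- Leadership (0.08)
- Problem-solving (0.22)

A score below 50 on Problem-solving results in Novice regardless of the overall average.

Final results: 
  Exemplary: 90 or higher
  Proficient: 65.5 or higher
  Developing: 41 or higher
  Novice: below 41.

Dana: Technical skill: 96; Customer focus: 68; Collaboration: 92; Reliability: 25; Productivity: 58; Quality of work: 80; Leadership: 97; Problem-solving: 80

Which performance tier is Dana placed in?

Proficient

Problem-solving score 80 ≥ 50: minimum met.
Weighted total:
  Technical skill 96 × 0.08 = 7.68
  Customer focus 68 × 0.18 = 12.24
  Collaboration 92 × 0.11 = 10.12
  Reliability 25 × 0.09 = 2.25
  Productivity 58 × 0.06 = 3.48
  Quality of work 80 × 0.18 = 14.4
  Leadership 97 × 0.08 = 7.76
  Problem-solving 80 × 0.22 = 17.6
Sum = 75.53
75.53 is ≥ 65.5 and < 90 → Proficient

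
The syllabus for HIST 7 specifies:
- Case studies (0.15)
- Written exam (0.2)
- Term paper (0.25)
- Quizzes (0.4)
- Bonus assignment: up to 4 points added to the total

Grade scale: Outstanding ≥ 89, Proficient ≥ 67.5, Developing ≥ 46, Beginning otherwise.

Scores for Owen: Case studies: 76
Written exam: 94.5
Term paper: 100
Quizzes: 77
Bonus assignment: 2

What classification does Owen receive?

Proficient

Weighted total:
  Case studies 76 × 0.15 = 11.4
  Written exam 94.5 × 0.2 = 18.9
  Term paper 100 × 0.25 = 25
  Quizzes 77 × 0.4 = 30.8
Sum = 86.1
Bonus assignment: 86.1 + 2 = 88.1
88.1 is ≥ 67.5 and < 89 → Proficient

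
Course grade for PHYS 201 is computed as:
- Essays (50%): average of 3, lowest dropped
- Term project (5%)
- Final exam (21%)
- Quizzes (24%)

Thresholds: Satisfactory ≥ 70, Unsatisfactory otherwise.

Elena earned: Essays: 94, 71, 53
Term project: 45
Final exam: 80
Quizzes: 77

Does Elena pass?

Essays: drop 53 → average of remaining 2 = 165/2 = 82.5
Weighted total:
  Essays 82.5 × 0.5 = 41.25
  Term project 45 × 0.05 = 2.25
  Final exam 80 × 0.21 = 16.8
  Quizzes 77 × 0.24 = 18.48
Sum = 78.78
78.78 ≥ 70 → Satisfactory

Satisfactory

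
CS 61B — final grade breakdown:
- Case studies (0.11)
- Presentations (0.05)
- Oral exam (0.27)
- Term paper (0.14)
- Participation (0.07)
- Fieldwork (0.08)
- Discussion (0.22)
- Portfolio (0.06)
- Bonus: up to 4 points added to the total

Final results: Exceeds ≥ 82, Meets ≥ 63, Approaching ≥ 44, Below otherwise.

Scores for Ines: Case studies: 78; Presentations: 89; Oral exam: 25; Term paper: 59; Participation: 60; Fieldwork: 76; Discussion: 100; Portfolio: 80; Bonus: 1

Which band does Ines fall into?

Weighted total:
  Case studies 78 × 0.11 = 8.58
  Presentations 89 × 0.05 = 4.45
  Oral exam 25 × 0.27 = 6.75
  Term paper 59 × 0.14 = 8.26
  Participation 60 × 0.07 = 4.2
  Fieldwork 76 × 0.08 = 6.08
  Discussion 100 × 0.22 = 22
  Portfolio 80 × 0.06 = 4.8
Sum = 65.12
Bonus: 65.12 + 1 = 66.12
66.12 is ≥ 63 and < 82 → Meets

Meets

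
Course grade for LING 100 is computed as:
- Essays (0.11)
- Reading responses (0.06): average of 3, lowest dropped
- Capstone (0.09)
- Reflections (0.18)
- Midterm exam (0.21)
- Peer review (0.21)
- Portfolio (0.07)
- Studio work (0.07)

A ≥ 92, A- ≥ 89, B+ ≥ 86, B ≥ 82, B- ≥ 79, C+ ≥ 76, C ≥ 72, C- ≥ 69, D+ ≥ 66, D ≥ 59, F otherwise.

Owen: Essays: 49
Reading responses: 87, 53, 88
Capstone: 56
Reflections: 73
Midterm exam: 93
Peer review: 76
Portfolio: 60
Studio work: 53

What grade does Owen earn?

Reading responses: drop 53 → average of remaining 2 = 175/2 = 87.5
Weighted total:
  Essays 49 × 0.11 = 5.39
  Reading responses 87.5 × 0.06 = 5.25
  Capstone 56 × 0.09 = 5.04
  Reflections 73 × 0.18 = 13.14
  Midterm exam 93 × 0.21 = 19.53
  Peer review 76 × 0.21 = 15.96
  Portfolio 60 × 0.07 = 4.2
  Studio work 53 × 0.07 = 3.71
Sum = 72.22
72.22 is ≥ 72 and < 76 → C

C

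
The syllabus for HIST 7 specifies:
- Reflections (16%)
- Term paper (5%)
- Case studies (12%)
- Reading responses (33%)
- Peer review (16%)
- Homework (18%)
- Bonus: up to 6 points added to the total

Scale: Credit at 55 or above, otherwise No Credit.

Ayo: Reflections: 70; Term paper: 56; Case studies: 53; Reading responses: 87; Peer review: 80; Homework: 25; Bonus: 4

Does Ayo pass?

Weighted total:
  Reflections 70 × 0.16 = 11.2
  Term paper 56 × 0.05 = 2.8
  Case studies 53 × 0.12 = 6.36
  Reading responses 87 × 0.33 = 28.71
  Peer review 80 × 0.16 = 12.8
  Homework 25 × 0.18 = 4.5
Sum = 66.37
Bonus: 66.37 + 4 = 70.37
70.37 ≥ 55 → Credit

Credit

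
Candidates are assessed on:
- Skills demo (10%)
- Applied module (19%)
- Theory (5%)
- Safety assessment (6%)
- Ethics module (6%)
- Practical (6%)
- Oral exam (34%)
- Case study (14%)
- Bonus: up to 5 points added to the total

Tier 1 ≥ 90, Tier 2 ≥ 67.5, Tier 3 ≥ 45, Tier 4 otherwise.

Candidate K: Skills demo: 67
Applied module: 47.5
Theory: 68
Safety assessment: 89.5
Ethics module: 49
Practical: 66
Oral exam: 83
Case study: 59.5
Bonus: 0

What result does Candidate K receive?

Weighted total:
  Skills demo 67 × 0.1 = 6.7
  Applied module 47.5 × 0.19 = 9.025
  Theory 68 × 0.05 = 3.4
  Safety assessment 89.5 × 0.06 = 5.37
  Ethics module 49 × 0.06 = 2.94
  Practical 66 × 0.06 = 3.96
  Oral exam 83 × 0.34 = 28.22
  Case study 59.5 × 0.14 = 8.33
Sum = 67.945
Bonus: 67.945 + 0 = 67.945
67.945 is ≥ 67.5 and < 90 → Tier 2

Tier 2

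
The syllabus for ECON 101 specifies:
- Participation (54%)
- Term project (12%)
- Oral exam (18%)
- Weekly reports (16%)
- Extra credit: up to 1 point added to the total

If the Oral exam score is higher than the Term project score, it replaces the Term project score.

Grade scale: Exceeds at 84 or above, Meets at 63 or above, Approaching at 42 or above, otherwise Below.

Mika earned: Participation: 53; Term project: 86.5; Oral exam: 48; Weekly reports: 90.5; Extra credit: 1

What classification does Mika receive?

Meets

Oral exam (48) ≤ Term project (86.5), so Term project stays at 86.5.
Weighted total:
  Participation 53 × 0.54 = 28.62
  Term project 86.5 × 0.12 = 10.38
  Oral exam 48 × 0.18 = 8.64
  Weekly reports 90.5 × 0.16 = 14.48
Sum = 62.12
Extra credit: 62.12 + 1 = 63.12
63.12 is ≥ 63 and < 84 → Meets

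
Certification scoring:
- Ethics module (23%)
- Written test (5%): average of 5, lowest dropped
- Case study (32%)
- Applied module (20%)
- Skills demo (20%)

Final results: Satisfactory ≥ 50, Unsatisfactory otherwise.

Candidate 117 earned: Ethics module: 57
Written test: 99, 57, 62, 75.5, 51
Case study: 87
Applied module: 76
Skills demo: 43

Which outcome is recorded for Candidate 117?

Satisfactory

Written test: drop 51 → average of remaining 4 = 293.5/4 = 73.375
Weighted total:
  Ethics module 57 × 0.23 = 13.11
  Written test 73.375 × 0.05 = 3.66875
  Case study 87 × 0.32 = 27.84
  Applied module 76 × 0.2 = 15.2
  Skills demo 43 × 0.2 = 8.6
Sum = 68.41875
68.41875 ≥ 50 → Satisfactory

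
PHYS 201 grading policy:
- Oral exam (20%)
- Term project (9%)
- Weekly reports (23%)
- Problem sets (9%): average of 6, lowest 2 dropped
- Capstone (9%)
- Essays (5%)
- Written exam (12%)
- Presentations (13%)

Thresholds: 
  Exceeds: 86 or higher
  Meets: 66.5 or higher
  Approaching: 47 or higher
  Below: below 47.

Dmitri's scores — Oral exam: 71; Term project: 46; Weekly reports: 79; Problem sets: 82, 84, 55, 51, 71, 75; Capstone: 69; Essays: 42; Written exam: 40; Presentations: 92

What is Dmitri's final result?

Problem sets: drop 51, 55 → average of remaining 4 = 312/4 = 78
Weighted total:
  Oral exam 71 × 0.2 = 14.2
  Term project 46 × 0.09 = 4.14
  Weekly reports 79 × 0.23 = 18.17
  Problem sets 78 × 0.09 = 7.02
  Capstone 69 × 0.09 = 6.21
  Essays 42 × 0.05 = 2.1
  Written exam 40 × 0.12 = 4.8
  Presentations 92 × 0.13 = 11.96
Sum = 68.6
68.6 is ≥ 66.5 and < 86 → Meets

Meets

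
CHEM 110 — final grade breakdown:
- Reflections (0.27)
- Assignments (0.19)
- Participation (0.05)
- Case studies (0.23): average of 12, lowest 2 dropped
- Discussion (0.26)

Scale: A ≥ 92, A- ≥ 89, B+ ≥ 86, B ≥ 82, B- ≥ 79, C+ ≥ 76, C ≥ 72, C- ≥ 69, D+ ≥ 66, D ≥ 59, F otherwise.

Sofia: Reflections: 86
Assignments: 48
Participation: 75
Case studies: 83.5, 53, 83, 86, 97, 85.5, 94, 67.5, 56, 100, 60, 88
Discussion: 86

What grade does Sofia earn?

C+

Case studies: drop 53, 56 → average of remaining 10 = 844.5/10 = 84.45
Weighted total:
  Reflections 86 × 0.27 = 23.22
  Assignments 48 × 0.19 = 9.12
  Participation 75 × 0.05 = 3.75
  Case studies 84.45 × 0.23 = 19.4235
  Discussion 86 × 0.26 = 22.36
Sum = 77.8735
77.8735 is ≥ 76 and < 79 → C+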